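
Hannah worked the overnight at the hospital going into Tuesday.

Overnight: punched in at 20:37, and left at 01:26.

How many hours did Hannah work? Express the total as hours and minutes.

Overnight: 20:37 → midnight = 3 h 23 min; midnight → 01:26 = 1 h 26 min; span 4 h 49 min

4 h 49 min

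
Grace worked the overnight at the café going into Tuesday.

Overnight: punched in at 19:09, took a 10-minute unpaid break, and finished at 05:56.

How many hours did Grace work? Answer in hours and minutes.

10 h 37 min

Overnight: 19:09 → midnight = 4 h 51 min; midnight → 05:56 = 5 h 56 min; span 10 h 47 min; less 10 min break → 10 h 37 min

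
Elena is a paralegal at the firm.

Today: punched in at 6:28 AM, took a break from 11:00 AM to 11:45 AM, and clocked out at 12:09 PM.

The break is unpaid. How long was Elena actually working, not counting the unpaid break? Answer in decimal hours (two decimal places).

Today: 6:28 AM–12:09 PM = 5 h 41 min; less 45 min break → 4 h 56 min

4.93 hours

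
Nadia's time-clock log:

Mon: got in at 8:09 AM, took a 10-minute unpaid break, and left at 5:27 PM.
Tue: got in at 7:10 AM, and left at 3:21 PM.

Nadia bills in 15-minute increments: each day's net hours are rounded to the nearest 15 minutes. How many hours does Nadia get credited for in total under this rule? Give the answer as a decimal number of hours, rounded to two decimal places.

Mon: 8:09 AM–5:27 PM = 9 h 18 min − 10 min = 9 h 8 min → rounds to 9 h 15 min
Tue: 7:10 AM–3:21 PM = 8 h 11 min → rounds to 8 h 15 min
Total credited: 17 h 30 min.

17.50 hours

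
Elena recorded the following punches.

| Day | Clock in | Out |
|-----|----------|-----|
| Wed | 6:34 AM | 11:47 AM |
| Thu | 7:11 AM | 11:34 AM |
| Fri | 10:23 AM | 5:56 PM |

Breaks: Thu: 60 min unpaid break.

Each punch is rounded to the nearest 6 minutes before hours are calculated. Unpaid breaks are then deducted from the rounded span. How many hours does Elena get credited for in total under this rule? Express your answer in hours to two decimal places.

Wed: in 6:34 AM→6:36 AM, out 11:47 AM→11:48 AM; 5 h 12 min
Thu: in 7:11 AM→7:12 AM, out 11:34 AM→11:36 AM; 4 h 24 min − 60 min = 3 h 24 min
Fri: in 10:23 AM→10:24 AM, out 5:56 PM→5:54 PM; 7 h 30 min
Total credited: 16 h 6 min.

16.10 hours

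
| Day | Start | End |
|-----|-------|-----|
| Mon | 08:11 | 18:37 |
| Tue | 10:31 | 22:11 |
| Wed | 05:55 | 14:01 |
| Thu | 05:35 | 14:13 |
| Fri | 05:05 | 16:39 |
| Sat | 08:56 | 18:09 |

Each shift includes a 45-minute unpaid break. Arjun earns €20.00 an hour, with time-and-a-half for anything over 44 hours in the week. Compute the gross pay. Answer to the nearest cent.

€1213.50

Mon: 08:11–18:37 = 10 h 26 min; less 45 min break → 9 h 41 min
Tue: 10:31–22:11 = 11 h 40 min; less 45 min break → 10 h 55 min
Wed: 05:55–14:01 = 8 h 6 min; less 45 min break → 7 h 21 min
Thu: 05:35–14:13 = 8 h 38 min; less 45 min break → 7 h 53 min
Fri: 05:05–16:39 = 11 h 34 min; less 45 min break → 10 h 49 min
Sat: 08:56–18:09 = 9 h 13 min; less 45 min break → 8 h 28 min
Total worked: 55 h 7 min = 3307 min.
Regular 44 h 0 min = 2640 min at €20.00/h; overtime 11 h 7 min = 667 min at €30.00/h.
Pay = (2640 × €20.00 + 667 × €30.00) ÷ 60 = €1213.50.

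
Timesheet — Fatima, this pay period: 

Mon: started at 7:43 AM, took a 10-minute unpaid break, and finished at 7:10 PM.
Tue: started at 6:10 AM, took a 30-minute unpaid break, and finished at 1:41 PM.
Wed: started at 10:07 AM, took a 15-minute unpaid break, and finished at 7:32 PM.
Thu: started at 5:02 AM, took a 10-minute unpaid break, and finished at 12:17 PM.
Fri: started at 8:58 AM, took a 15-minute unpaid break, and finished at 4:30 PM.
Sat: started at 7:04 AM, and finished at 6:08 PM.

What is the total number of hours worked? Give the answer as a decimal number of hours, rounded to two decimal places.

52.90 hours

Mon: 7:43 AM–7:10 PM = 11 h 27 min; less 10 min break → 11 h 17 min
Tue: 6:10 AM–1:41 PM = 7 h 31 min; less 30 min break → 7 h 1 min
Wed: 10:07 AM–7:32 PM = 9 h 25 min; less 15 min break → 9 h 10 min
Thu: 5:02 AM–12:17 PM = 7 h 15 min; less 10 min break → 7 h 5 min
Fri: 8:58 AM–4:30 PM = 7 h 32 min; less 15 min break → 7 h 17 min
Sat: 7:04 AM–6:08 PM = 11 h 4 min
Total: 11 h 17 min + 7 h 1 min + 9 h 10 min + 7 h 5 min + 7 h 17 min + 11 h 4 min = 52 h 54 min.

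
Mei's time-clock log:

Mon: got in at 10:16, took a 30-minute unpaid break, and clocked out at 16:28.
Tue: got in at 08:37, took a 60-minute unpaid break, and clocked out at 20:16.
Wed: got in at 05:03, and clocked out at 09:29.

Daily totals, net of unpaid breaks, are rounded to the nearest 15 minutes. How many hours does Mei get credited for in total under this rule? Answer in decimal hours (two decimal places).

21.00 hours

Mon: 10:16–16:28 = 6 h 12 min − 30 min = 5 h 42 min → rounds to 5 h 45 min
Tue: 08:37–20:16 = 11 h 39 min − 60 min = 10 h 39 min → rounds to 10 h 45 min
Wed: 05:03–09:29 = 4 h 26 min → rounds to 4 h 30 min
Total credited: 21 h 0 min.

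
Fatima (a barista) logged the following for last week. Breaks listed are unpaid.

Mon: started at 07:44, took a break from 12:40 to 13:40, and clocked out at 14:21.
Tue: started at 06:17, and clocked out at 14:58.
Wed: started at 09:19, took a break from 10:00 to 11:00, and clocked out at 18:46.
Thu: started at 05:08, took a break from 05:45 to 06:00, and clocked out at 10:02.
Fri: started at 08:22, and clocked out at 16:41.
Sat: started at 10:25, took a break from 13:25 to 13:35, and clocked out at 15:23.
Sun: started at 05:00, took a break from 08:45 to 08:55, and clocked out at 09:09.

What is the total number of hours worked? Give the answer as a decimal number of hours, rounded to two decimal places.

Mon: 07:44–14:21 = 6 h 37 min; less 60 min break → 5 h 37 min
Tue: 06:17–14:58 = 8 h 41 min
Wed: 09:19–18:46 = 9 h 27 min; less 60 min break → 8 h 27 min
Thu: 05:08–10:02 = 4 h 54 min; less 15 min break → 4 h 39 min
Fri: 08:22–16:41 = 8 h 19 min
Sat: 10:25–15:23 = 4 h 58 min; less 10 min break → 4 h 48 min
Sun: 05:00–09:09 = 4 h 9 min; less 10 min break → 3 h 59 min
Total: 5 h 37 min + 8 h 41 min + 8 h 27 min + 4 h 39 min + 8 h 19 min + 4 h 48 min + 3 h 59 min = 44 h 30 min.

44.50 hours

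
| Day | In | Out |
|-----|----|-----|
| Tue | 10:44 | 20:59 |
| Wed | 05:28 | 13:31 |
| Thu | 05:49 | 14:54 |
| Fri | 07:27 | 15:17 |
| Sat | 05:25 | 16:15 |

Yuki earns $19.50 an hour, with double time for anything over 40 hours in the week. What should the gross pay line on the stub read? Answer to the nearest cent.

Tue: 10:44–20:59 = 10 h 15 min
Wed: 05:28–13:31 = 8 h 3 min
Thu: 05:49–14:54 = 9 h 5 min
Fri: 07:27–15:17 = 7 h 50 min
Sat: 05:25–16:15 = 10 h 50 min
Total worked: 46 h 3 min = 2763 min.
Regular 40 h 0 min = 2400 min at $19.50/h; overtime 6 h 3 min = 363 min at $39.00/h.
Pay = (2400 × $19.50 + 363 × $39.00) ÷ 60 = $1015.95.

$1015.95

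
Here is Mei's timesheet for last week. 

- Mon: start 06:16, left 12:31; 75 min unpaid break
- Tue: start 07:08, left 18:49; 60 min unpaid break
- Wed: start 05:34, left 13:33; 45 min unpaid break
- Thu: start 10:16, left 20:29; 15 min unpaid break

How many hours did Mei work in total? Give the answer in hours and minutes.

Mon: 06:16–12:31 = 6 h 15 min; less 75 min break → 5 h 0 min
Tue: 07:08–18:49 = 11 h 41 min; less 60 min break → 10 h 41 min
Wed: 05:34–13:33 = 7 h 59 min; less 45 min break → 7 h 14 min
Thu: 10:16–20:29 = 10 h 13 min; less 15 min break → 9 h 58 min
Total: 5 h 0 min + 10 h 41 min + 7 h 14 min + 9 h 58 min = 32 h 53 min.

32 h 53 min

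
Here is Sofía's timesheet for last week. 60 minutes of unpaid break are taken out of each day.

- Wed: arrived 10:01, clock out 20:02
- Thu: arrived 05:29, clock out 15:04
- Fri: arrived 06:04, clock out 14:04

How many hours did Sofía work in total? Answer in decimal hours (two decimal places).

24.60 hours

Wed: 10:01–20:02 = 10 h 1 min; less 60 min break → 9 h 1 min
Thu: 05:29–15:04 = 9 h 35 min; less 60 min break → 8 h 35 min
Fri: 06:04–14:04 = 8 h 0 min; less 60 min break → 7 h 0 min
Total: 9 h 1 min + 8 h 35 min + 7 h 0 min = 24 h 36 min.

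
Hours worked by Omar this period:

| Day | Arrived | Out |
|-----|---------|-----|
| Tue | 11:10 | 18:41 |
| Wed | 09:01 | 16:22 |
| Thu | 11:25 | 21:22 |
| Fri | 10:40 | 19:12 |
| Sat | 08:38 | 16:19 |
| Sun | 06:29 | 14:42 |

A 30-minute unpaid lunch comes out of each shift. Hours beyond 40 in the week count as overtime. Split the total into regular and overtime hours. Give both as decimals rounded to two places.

Tue: 11:10–18:41 = 7 h 31 min; less 30 min break → 7 h 1 min
Wed: 09:01–16:22 = 7 h 21 min; less 30 min break → 6 h 51 min
Thu: 11:25–21:22 = 9 h 57 min; less 30 min break → 9 h 27 min
Fri: 10:40–19:12 = 8 h 32 min; less 30 min break → 8 h 2 min
Sat: 08:38–16:19 = 7 h 41 min; less 30 min break → 7 h 11 min
Sun: 06:29–14:42 = 8 h 13 min; less 30 min break → 7 h 43 min
Total worked: 46 h 15 min = 46.25 h.
Threshold 40 h → overtime 6 h 15 min, regular 40 h 0 min.

Regular 40.00 hours, overtime 6.25 hours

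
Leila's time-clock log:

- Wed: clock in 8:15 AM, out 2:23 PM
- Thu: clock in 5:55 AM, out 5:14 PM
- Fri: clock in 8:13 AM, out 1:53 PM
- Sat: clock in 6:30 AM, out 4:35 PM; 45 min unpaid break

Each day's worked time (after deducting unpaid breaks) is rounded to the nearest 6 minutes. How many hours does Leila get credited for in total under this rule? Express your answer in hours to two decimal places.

Wed: 8:15 AM–2:23 PM = 6 h 8 min → rounds to 6 h 6 min
Thu: 5:55 AM–5:14 PM = 11 h 19 min → rounds to 11 h 18 min
Fri: 8:13 AM–1:53 PM = 5 h 40 min → rounds to 5 h 42 min
Sat: 6:30 AM–4:35 PM = 10 h 5 min − 45 min = 9 h 20 min → rounds to 9 h 18 min
Total credited: 32 h 24 min.

32.40 hours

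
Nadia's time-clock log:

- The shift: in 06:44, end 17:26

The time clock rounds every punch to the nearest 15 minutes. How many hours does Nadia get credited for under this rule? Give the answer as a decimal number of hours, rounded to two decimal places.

10.75 hours

The shift: in 06:44→06:45, out 17:26→17:30; 10 h 45 min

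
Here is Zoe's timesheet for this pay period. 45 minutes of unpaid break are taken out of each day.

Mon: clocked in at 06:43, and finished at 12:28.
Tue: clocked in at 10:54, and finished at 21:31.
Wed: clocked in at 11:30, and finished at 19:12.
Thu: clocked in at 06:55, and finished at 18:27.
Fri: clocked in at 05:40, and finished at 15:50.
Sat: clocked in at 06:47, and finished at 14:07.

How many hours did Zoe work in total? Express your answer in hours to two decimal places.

48.60 hours

Mon: 06:43–12:28 = 5 h 45 min; less 45 min break → 5 h 0 min
Tue: 10:54–21:31 = 10 h 37 min; less 45 min break → 9 h 52 min
Wed: 11:30–19:12 = 7 h 42 min; less 45 min break → 6 h 57 min
Thu: 06:55–18:27 = 11 h 32 min; less 45 min break → 10 h 47 min
Fri: 05:40–15:50 = 10 h 10 min; less 45 min break → 9 h 25 min
Sat: 06:47–14:07 = 7 h 20 min; less 45 min break → 6 h 35 min
Total: 5 h 0 min + 9 h 52 min + 6 h 57 min + 10 h 47 min + 9 h 25 min + 6 h 35 min = 48 h 36 min.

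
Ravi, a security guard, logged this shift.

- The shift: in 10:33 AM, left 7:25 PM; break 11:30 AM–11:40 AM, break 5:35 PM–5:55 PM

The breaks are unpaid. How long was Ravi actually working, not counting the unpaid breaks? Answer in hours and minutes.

8 h 22 min

The shift: 10:33 AM–7:25 PM = 8 h 52 min; less 30 min break → 8 h 22 min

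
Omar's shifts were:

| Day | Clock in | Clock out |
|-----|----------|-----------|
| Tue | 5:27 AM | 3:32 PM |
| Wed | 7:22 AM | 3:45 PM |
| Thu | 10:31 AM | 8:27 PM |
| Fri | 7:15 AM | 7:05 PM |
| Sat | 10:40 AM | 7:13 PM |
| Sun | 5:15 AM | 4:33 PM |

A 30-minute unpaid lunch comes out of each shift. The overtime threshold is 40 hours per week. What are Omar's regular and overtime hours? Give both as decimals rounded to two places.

Tue: 5:27 AM–3:32 PM = 10 h 5 min; less 30 min break → 9 h 35 min
Wed: 7:22 AM–3:45 PM = 8 h 23 min; less 30 min break → 7 h 53 min
Thu: 10:31 AM–8:27 PM = 9 h 56 min; less 30 min break → 9 h 26 min
Fri: 7:15 AM–7:05 PM = 11 h 50 min; less 30 min break → 11 h 20 min
Sat: 10:40 AM–7:13 PM = 8 h 33 min; less 30 min break → 8 h 3 min
Sun: 5:15 AM–4:33 PM = 11 h 18 min; less 30 min break → 10 h 48 min
Total worked: 57 h 5 min = 57.08 h.
Threshold 40 h → overtime 17 h 5 min, regular 40 h 0 min.

Regular 40.00 hours, overtime 17.08 hours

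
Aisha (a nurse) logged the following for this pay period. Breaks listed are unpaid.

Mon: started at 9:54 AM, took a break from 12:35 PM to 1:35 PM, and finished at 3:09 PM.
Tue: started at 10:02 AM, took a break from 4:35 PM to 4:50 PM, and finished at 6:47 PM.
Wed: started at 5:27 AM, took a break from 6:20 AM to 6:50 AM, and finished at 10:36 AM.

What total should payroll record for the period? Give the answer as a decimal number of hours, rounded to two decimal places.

17.40 hours

Mon: 9:54 AM–3:09 PM = 5 h 15 min; less 60 min break → 4 h 15 min
Tue: 10:02 AM–6:47 PM = 8 h 45 min; less 15 min break → 8 h 30 min
Wed: 5:27 AM–10:36 AM = 5 h 9 min; less 30 min break → 4 h 39 min
Total: 4 h 15 min + 8 h 30 min + 4 h 39 min = 17 h 24 min.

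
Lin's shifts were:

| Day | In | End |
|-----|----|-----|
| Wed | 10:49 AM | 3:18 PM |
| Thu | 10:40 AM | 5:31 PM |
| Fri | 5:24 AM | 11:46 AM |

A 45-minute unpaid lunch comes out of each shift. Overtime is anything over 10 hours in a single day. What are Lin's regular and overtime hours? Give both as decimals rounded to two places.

Regular 15.45 hours, overtime 0.00 hours

Wed: 10:49 AM–3:18 PM = 4 h 29 min; less 45 min break → 3 h 44 min
Thu: 10:40 AM–5:31 PM = 6 h 51 min; less 45 min break → 6 h 6 min
Fri: 5:24 AM–11:46 AM = 6 h 22 min; less 45 min break → 5 h 37 min
Wed reg 3 h 44 min / OT 0 h 0 min; Thu reg 6 h 6 min / OT 0 h 0 min; Fri reg 5 h 37 min / OT 0 h 0 min.
Totals: regular 15 h 27 min, overtime 0 h 0 min.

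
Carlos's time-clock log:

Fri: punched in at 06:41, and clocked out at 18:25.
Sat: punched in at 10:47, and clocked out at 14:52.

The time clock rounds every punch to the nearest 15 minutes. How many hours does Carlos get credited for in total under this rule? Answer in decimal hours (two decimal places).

Fri: in 06:41→06:45, out 18:25→18:30; 11 h 45 min
Sat: in 10:47→10:45, out 14:52→14:45; 4 h 0 min
Total credited: 15 h 45 min.

15.75 hours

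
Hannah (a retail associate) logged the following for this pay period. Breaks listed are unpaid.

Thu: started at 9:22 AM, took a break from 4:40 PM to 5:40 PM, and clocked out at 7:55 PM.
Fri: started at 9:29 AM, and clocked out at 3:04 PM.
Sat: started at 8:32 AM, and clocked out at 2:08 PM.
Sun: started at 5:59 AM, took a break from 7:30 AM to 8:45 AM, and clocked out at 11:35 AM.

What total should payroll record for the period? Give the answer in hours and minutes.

25 h 5 min

Thu: 9:22 AM–7:55 PM = 10 h 33 min; less 60 min break → 9 h 33 min
Fri: 9:29 AM–3:04 PM = 5 h 35 min
Sat: 8:32 AM–2:08 PM = 5 h 36 min
Sun: 5:59 AM–11:35 AM = 5 h 36 min; less 75 min break → 4 h 21 min
Total: 9 h 33 min + 5 h 35 min + 5 h 36 min + 4 h 21 min = 25 h 5 min.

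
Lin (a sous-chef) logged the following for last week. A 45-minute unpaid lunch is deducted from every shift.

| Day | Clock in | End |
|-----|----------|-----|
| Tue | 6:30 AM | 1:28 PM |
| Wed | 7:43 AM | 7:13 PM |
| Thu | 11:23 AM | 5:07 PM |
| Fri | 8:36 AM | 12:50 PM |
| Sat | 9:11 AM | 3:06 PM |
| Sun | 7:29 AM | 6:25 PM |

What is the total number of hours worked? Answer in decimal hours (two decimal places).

40.78 hours

Tue: 6:30 AM–1:28 PM = 6 h 58 min; less 45 min break → 6 h 13 min
Wed: 7:43 AM–7:13 PM = 11 h 30 min; less 45 min break → 10 h 45 min
Thu: 11:23 AM–5:07 PM = 5 h 44 min; less 45 min break → 4 h 59 min
Fri: 8:36 AM–12:50 PM = 4 h 14 min; less 45 min break → 3 h 29 min
Sat: 9:11 AM–3:06 PM = 5 h 55 min; less 45 min break → 5 h 10 min
Sun: 7:29 AM–6:25 PM = 10 h 56 min; less 45 min break → 10 h 11 min
Total: 6 h 13 min + 10 h 45 min + 4 h 59 min + 3 h 29 min + 5 h 10 min + 10 h 11 min = 40 h 47 min.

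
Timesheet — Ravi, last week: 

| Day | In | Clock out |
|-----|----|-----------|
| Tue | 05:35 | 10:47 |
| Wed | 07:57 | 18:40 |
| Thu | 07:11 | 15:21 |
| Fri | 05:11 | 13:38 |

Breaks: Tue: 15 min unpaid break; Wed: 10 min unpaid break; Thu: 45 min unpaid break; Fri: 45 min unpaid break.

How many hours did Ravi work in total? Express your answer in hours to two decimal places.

30.62 hours

Tue: 05:35–10:47 = 5 h 12 min; less 15 min break → 4 h 57 min
Wed: 07:57–18:40 = 10 h 43 min; less 10 min break → 10 h 33 min
Thu: 07:11–15:21 = 8 h 10 min; less 45 min break → 7 h 25 min
Fri: 05:11–13:38 = 8 h 27 min; less 45 min break → 7 h 42 min
Total: 4 h 57 min + 10 h 33 min + 7 h 25 min + 7 h 42 min = 30 h 37 min.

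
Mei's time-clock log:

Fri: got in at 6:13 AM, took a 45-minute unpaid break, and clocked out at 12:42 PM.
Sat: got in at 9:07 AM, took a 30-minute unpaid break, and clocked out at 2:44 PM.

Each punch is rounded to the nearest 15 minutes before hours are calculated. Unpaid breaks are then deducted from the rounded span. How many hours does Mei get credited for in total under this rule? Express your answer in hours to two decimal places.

Fri: in 6:13 AM→6:15 AM, out 12:42 PM→12:45 PM; 6 h 30 min − 45 min = 5 h 45 min
Sat: in 9:07 AM→9:00 AM, out 2:44 PM→2:45 PM; 5 h 45 min − 30 min = 5 h 15 min
Total credited: 11 h 0 min.

11.00 hours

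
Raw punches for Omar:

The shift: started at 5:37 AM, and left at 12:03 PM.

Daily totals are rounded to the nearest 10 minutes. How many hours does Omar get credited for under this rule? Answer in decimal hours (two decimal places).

6.50 hours

The shift: 5:37 AM–12:03 PM = 6 h 26 min → rounds to 6 h 30 min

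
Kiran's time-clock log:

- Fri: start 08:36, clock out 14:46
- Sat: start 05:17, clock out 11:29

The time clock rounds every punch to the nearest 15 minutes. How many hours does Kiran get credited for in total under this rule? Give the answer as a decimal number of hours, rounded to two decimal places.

Fri: in 08:36→08:30, out 14:46→14:45; 6 h 15 min
Sat: in 05:17→05:15, out 11:29→11:30; 6 h 15 min
Total credited: 12 h 30 min.

12.50 hours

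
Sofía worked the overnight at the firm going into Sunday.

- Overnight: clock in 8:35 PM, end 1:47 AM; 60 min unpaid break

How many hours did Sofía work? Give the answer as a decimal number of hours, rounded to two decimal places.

4.20 hours

Overnight: 8:35 PM → midnight = 3 h 25 min; midnight → 1:47 AM = 1 h 47 min; span 5 h 12 min; less 60 min break → 4 h 12 min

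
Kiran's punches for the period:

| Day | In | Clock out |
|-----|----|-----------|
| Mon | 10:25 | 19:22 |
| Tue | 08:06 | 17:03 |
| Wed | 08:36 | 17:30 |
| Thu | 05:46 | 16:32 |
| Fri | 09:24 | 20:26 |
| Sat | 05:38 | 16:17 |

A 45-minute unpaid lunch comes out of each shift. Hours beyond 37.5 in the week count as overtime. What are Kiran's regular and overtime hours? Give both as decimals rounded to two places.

Regular 37.50 hours, overtime 17.25 hours

Mon: 10:25–19:22 = 8 h 57 min; less 45 min break → 8 h 12 min
Tue: 08:06–17:03 = 8 h 57 min; less 45 min break → 8 h 12 min
Wed: 08:36–17:30 = 8 h 54 min; less 45 min break → 8 h 9 min
Thu: 05:46–16:32 = 10 h 46 min; less 45 min break → 10 h 1 min
Fri: 09:24–20:26 = 11 h 2 min; less 45 min break → 10 h 17 min
Sat: 05:38–16:17 = 10 h 39 min; less 45 min break → 9 h 54 min
Total worked: 54 h 45 min = 54.75 h.
Threshold 37.5 h → overtime 17 h 15 min, regular 37 h 30 min.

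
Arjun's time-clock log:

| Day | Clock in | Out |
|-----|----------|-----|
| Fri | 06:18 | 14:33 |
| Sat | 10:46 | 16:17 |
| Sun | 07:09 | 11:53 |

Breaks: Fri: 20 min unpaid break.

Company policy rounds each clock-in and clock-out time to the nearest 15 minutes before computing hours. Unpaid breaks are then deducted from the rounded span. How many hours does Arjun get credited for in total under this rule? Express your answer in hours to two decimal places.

Fri: in 06:18→06:15, out 14:33→14:30; 8 h 15 min − 20 min = 7 h 55 min
Sat: in 10:46→10:45, out 16:17→16:15; 5 h 30 min
Sun: in 07:09→07:15, out 11:53→12:00; 4 h 45 min
Total credited: 18 h 10 min.

18.17 hours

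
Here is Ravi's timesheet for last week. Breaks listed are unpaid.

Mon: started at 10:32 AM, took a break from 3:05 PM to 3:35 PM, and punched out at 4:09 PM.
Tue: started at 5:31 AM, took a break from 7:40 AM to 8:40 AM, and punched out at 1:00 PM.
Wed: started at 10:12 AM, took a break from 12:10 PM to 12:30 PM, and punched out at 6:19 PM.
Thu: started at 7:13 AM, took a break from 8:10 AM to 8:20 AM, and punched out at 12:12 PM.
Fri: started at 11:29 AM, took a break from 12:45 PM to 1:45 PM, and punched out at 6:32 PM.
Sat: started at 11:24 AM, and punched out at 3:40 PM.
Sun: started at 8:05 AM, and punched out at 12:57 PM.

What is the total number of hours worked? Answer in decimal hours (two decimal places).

Mon: 10:32 AM–4:09 PM = 5 h 37 min; less 30 min break → 5 h 7 min
Tue: 5:31 AM–1:00 PM = 7 h 29 min; less 60 min break → 6 h 29 min
Wed: 10:12 AM–6:19 PM = 8 h 7 min; less 20 min break → 7 h 47 min
Thu: 7:13 AM–12:12 PM = 4 h 59 min; less 10 min break → 4 h 49 min
Fri: 11:29 AM–6:32 PM = 7 h 3 min; less 60 min break → 6 h 3 min
Sat: 11:24 AM–3:40 PM = 4 h 16 min
Sun: 8:05 AM–12:57 PM = 4 h 52 min
Total: 5 h 7 min + 6 h 29 min + 7 h 47 min + 4 h 49 min + 6 h 3 min + 4 h 16 min + 4 h 52 min = 39 h 23 min.

39.38 hours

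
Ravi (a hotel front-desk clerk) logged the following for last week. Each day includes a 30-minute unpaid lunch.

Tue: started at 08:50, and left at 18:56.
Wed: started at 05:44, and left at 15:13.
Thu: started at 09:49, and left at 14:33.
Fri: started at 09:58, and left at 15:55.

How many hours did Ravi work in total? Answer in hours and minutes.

28 h 16 min

Tue: 08:50–18:56 = 10 h 6 min; less 30 min break → 9 h 36 min
Wed: 05:44–15:13 = 9 h 29 min; less 30 min break → 8 h 59 min
Thu: 09:49–14:33 = 4 h 44 min; less 30 min break → 4 h 14 min
Fri: 09:58–15:55 = 5 h 57 min; less 30 min break → 5 h 27 min
Total: 9 h 36 min + 8 h 59 min + 4 h 14 min + 5 h 27 min = 28 h 16 min.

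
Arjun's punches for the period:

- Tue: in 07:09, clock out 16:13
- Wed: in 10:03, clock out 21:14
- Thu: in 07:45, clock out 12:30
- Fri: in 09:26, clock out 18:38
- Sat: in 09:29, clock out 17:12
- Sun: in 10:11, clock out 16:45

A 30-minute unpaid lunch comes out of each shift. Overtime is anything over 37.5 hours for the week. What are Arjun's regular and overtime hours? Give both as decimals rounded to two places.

Regular 37.50 hours, overtime 7.98 hours

Tue: 07:09–16:13 = 9 h 4 min; less 30 min break → 8 h 34 min
Wed: 10:03–21:14 = 11 h 11 min; less 30 min break → 10 h 41 min
Thu: 07:45–12:30 = 4 h 45 min; less 30 min break → 4 h 15 min
Fri: 09:26–18:38 = 9 h 12 min; less 30 min break → 8 h 42 min
Sat: 09:29–17:12 = 7 h 43 min; less 30 min break → 7 h 13 min
Sun: 10:11–16:45 = 6 h 34 min; less 30 min break → 6 h 4 min
Total worked: 45 h 29 min = 45.48 h.
Threshold 37.5 h → overtime 7 h 59 min, regular 37 h 30 min.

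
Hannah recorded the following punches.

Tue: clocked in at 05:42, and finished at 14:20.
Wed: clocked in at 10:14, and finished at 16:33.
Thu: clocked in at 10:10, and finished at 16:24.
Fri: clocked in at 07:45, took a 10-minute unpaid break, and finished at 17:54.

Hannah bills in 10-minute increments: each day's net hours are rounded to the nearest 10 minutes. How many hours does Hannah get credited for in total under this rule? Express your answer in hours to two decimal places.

Tue: 05:42–14:20 = 8 h 38 min → rounds to 8 h 40 min
Wed: 10:14–16:33 = 6 h 19 min → rounds to 6 h 20 min
Thu: 10:10–16:24 = 6 h 14 min → rounds to 6 h 10 min
Fri: 07:45–17:54 = 10 h 9 min − 10 min = 9 h 59 min → rounds to 10 h 0 min
Total credited: 31 h 10 min.

31.17 hours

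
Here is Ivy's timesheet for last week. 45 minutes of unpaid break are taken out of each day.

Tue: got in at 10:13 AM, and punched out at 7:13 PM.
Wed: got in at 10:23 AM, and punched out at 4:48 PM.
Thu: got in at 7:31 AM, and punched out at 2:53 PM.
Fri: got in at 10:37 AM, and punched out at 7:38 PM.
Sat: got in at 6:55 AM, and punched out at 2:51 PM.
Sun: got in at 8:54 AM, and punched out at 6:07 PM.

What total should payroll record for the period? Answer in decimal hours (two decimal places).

44.45 hours

Tue: 10:13 AM–7:13 PM = 9 h 0 min; less 45 min break → 8 h 15 min
Wed: 10:23 AM–4:48 PM = 6 h 25 min; less 45 min break → 5 h 40 min
Thu: 7:31 AM–2:53 PM = 7 h 22 min; less 45 min break → 6 h 37 min
Fri: 10:37 AM–7:38 PM = 9 h 1 min; less 45 min break → 8 h 16 min
Sat: 6:55 AM–2:51 PM = 7 h 56 min; less 45 min break → 7 h 11 min
Sun: 8:54 AM–6:07 PM = 9 h 13 min; less 45 min break → 8 h 28 min
Total: 8 h 15 min + 5 h 40 min + 6 h 37 min + 8 h 16 min + 7 h 11 min + 8 h 28 min = 44 h 27 min.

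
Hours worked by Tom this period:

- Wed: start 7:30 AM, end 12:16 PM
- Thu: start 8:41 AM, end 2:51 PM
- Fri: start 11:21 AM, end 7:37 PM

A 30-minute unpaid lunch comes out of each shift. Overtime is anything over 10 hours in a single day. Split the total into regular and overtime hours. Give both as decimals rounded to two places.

Regular 17.70 hours, overtime 0.00 hours

Wed: 7:30 AM–12:16 PM = 4 h 46 min; less 30 min break → 4 h 16 min
Thu: 8:41 AM–2:51 PM = 6 h 10 min; less 30 min break → 5 h 40 min
Fri: 11:21 AM–7:37 PM = 8 h 16 min; less 30 min break → 7 h 46 min
Wed reg 4 h 16 min / OT 0 h 0 min; Thu reg 5 h 40 min / OT 0 h 0 min; Fri reg 7 h 46 min / OT 0 h 0 min.
Totals: regular 17 h 42 min, overtime 0 h 0 min.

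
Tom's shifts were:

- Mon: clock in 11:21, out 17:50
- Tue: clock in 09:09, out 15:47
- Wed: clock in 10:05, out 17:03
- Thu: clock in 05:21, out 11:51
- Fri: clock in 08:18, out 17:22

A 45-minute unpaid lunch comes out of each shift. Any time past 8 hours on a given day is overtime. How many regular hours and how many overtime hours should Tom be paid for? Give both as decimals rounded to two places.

Mon: 11:21–17:50 = 6 h 29 min; less 45 min break → 5 h 44 min
Tue: 09:09–15:47 = 6 h 38 min; less 45 min break → 5 h 53 min
Wed: 10:05–17:03 = 6 h 58 min; less 45 min break → 6 h 13 min
Thu: 05:21–11:51 = 6 h 30 min; less 45 min break → 5 h 45 min
Fri: 08:18–17:22 = 9 h 4 min; less 45 min break → 8 h 19 min
Mon reg 5 h 44 min / OT 0 h 0 min; Tue reg 5 h 53 min / OT 0 h 0 min; Wed reg 6 h 13 min / OT 0 h 0 min; Thu reg 5 h 45 min / OT 0 h 0 min; Fri reg 8 h 0 min / OT 0 h 19 min.
Totals: regular 31 h 35 min, overtime 0 h 19 min.

Regular 31.58 hours, overtime 0.32 hours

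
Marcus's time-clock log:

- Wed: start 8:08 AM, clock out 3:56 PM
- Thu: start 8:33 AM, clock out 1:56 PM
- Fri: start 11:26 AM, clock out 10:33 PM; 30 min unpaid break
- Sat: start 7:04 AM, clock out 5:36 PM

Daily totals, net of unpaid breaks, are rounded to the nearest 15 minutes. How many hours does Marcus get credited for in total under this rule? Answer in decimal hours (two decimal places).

Wed: 8:08 AM–3:56 PM = 7 h 48 min → rounds to 7 h 45 min
Thu: 8:33 AM–1:56 PM = 5 h 23 min → rounds to 5 h 30 min
Fri: 11:26 AM–10:33 PM = 11 h 7 min − 30 min = 10 h 37 min → rounds to 10 h 30 min
Sat: 7:04 AM–5:36 PM = 10 h 32 min → rounds to 10 h 30 min
Total credited: 34 h 15 min.

34.25 hours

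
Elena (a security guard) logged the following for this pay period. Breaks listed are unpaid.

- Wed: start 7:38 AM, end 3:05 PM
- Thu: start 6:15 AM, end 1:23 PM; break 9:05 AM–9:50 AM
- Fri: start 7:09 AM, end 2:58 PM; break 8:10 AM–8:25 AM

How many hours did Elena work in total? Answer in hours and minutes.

21 h 24 min

Wed: 7:38 AM–3:05 PM = 7 h 27 min
Thu: 6:15 AM–1:23 PM = 7 h 8 min; less 45 min break → 6 h 23 min
Fri: 7:09 AM–2:58 PM = 7 h 49 min; less 15 min break → 7 h 34 min
Total: 7 h 27 min + 6 h 23 min + 7 h 34 min = 21 h 24 min.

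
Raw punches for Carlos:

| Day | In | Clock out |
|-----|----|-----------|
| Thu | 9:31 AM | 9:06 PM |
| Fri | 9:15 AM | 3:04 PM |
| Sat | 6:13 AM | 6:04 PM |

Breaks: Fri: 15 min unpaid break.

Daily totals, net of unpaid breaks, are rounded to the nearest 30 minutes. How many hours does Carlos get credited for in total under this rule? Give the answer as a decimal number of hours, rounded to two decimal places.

Thu: 9:31 AM–9:06 PM = 11 h 35 min → rounds to 11 h 30 min
Fri: 9:15 AM–3:04 PM = 5 h 49 min − 15 min = 5 h 34 min → rounds to 5 h 30 min
Sat: 6:13 AM–6:04 PM = 11 h 51 min → rounds to 12 h 0 min
Total credited: 29 h 0 min.

29.00 hours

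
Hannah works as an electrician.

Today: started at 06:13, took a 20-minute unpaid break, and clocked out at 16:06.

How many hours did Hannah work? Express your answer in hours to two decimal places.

Today: 06:13–16:06 = 9 h 53 min; less 20 min break → 9 h 33 min

9.55 hours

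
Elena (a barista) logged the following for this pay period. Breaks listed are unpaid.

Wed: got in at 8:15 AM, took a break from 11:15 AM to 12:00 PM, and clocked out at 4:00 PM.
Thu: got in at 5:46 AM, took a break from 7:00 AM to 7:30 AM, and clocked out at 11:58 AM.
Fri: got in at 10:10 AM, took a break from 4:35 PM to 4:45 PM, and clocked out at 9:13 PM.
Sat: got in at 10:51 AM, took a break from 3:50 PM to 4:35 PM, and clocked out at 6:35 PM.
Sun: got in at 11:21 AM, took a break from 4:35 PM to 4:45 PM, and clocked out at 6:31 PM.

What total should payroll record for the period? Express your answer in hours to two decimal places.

37.57 hours

Wed: 8:15 AM–4:00 PM = 7 h 45 min; less 45 min break → 7 h 0 min
Thu: 5:46 AM–11:58 AM = 6 h 12 min; less 30 min break → 5 h 42 min
Fri: 10:10 AM–9:13 PM = 11 h 3 min; less 10 min break → 10 h 53 min
Sat: 10:51 AM–6:35 PM = 7 h 44 min; less 45 min break → 6 h 59 min
Sun: 11:21 AM–6:31 PM = 7 h 10 min; less 10 min break → 7 h 0 min
Total: 7 h 0 min + 5 h 42 min + 10 h 53 min + 6 h 59 min + 7 h 0 min = 37 h 34 min.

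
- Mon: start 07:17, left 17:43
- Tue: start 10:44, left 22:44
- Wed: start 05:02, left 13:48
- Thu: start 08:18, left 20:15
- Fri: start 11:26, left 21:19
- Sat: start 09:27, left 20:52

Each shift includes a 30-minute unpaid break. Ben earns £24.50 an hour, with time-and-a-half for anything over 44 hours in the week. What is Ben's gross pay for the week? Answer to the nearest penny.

£1719.29

Mon: 07:17–17:43 = 10 h 26 min; less 30 min break → 9 h 56 min
Tue: 10:44–22:44 = 12 h 0 min; less 30 min break → 11 h 30 min
Wed: 05:02–13:48 = 8 h 46 min; less 30 min break → 8 h 16 min
Thu: 08:18–20:15 = 11 h 57 min; less 30 min break → 11 h 27 min
Fri: 11:26–21:19 = 9 h 53 min; less 30 min break → 9 h 23 min
Sat: 09:27–20:52 = 11 h 25 min; less 30 min break → 10 h 55 min
Total worked: 61 h 27 min = 3687 min.
Regular 44 h 0 min = 2640 min at £24.50/h; overtime 17 h 27 min = 1047 min at £36.75/h.
Pay = (2640 × £24.50 + 1047 × £36.75) ÷ 60 = £1719.29.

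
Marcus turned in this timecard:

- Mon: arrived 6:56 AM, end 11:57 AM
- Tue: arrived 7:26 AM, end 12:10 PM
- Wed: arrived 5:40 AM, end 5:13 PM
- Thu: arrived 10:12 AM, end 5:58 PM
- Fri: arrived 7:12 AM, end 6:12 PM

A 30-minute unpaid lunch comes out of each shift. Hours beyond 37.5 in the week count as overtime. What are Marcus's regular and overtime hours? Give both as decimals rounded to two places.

Regular 37.50 hours, overtime 0.07 hours

Mon: 6:56 AM–11:57 AM = 5 h 1 min; less 30 min break → 4 h 31 min
Tue: 7:26 AM–12:10 PM = 4 h 44 min; less 30 min break → 4 h 14 min
Wed: 5:40 AM–5:13 PM = 11 h 33 min; less 30 min break → 11 h 3 min
Thu: 10:12 AM–5:58 PM = 7 h 46 min; less 30 min break → 7 h 16 min
Fri: 7:12 AM–6:12 PM = 11 h 0 min; less 30 min break → 10 h 30 min
Total worked: 37 h 34 min = 37.57 h.
Threshold 37.5 h → overtime 0 h 4 min, regular 37 h 30 min.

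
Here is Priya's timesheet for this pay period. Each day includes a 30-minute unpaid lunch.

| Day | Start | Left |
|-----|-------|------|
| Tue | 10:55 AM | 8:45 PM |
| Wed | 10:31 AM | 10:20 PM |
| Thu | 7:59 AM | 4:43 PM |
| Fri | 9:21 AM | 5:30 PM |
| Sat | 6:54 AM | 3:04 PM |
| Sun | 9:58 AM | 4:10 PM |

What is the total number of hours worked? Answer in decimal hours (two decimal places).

Tue: 10:55 AM–8:45 PM = 9 h 50 min; less 30 min break → 9 h 20 min
Wed: 10:31 AM–10:20 PM = 11 h 49 min; less 30 min break → 11 h 19 min
Thu: 7:59 AM–4:43 PM = 8 h 44 min; less 30 min break → 8 h 14 min
Fri: 9:21 AM–5:30 PM = 8 h 9 min; less 30 min break → 7 h 39 min
Sat: 6:54 AM–3:04 PM = 8 h 10 min; less 30 min break → 7 h 40 min
Sun: 9:58 AM–4:10 PM = 6 h 12 min; less 30 min break → 5 h 42 min
Total: 9 h 20 min + 11 h 19 min + 8 h 14 min + 7 h 39 min + 7 h 40 min + 5 h 42 min = 49 h 54 min.

49.90 hours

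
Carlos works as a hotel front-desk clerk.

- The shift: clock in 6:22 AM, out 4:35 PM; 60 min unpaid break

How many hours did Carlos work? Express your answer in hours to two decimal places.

9.22 hours

The shift: 6:22 AM–4:35 PM = 10 h 13 min; less 60 min break → 9 h 13 min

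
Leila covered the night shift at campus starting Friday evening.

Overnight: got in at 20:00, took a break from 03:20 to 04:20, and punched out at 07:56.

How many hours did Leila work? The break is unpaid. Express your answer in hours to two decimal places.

10.93 hours

Overnight: 20:00 → midnight = 4 h 0 min; midnight → 07:56 = 7 h 56 min; span 11 h 56 min; less 60 min break → 10 h 56 min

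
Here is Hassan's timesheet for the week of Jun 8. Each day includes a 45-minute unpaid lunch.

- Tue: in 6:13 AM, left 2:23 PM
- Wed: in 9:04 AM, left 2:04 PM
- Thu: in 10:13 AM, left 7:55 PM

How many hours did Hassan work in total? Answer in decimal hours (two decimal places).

Tue: 6:13 AM–2:23 PM = 8 h 10 min; less 45 min break → 7 h 25 min
Wed: 9:04 AM–2:04 PM = 5 h 0 min; less 45 min break → 4 h 15 min
Thu: 10:13 AM–7:55 PM = 9 h 42 min; less 45 min break → 8 h 57 min
Total: 7 h 25 min + 4 h 15 min + 8 h 57 min = 20 h 37 min.

20.62 hours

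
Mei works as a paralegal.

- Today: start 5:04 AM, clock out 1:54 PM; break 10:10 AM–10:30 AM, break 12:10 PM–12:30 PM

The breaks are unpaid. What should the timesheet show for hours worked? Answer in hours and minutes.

Today: 5:04 AM–1:54 PM = 8 h 50 min; less 40 min break → 8 h 10 min

8 h 10 min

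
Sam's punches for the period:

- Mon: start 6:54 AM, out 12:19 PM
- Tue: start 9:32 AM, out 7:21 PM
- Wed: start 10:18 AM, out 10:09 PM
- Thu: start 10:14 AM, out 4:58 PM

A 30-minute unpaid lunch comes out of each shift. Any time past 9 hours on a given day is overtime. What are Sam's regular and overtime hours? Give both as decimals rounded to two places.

Regular 29.15 hours, overtime 2.67 hours

Mon: 6:54 AM–12:19 PM = 5 h 25 min; less 30 min break → 4 h 55 min
Tue: 9:32 AM–7:21 PM = 9 h 49 min; less 30 min break → 9 h 19 min
Wed: 10:18 AM–10:09 PM = 11 h 51 min; less 30 min break → 11 h 21 min
Thu: 10:14 AM–4:58 PM = 6 h 44 min; less 30 min break → 6 h 14 min
Mon reg 4 h 55 min / OT 0 h 0 min; Tue reg 9 h 0 min / OT 0 h 19 min; Wed reg 9 h 0 min / OT 2 h 21 min; Thu reg 6 h 14 min / OT 0 h 0 min.
Totals: regular 29 h 9 min, overtime 2 h 40 min.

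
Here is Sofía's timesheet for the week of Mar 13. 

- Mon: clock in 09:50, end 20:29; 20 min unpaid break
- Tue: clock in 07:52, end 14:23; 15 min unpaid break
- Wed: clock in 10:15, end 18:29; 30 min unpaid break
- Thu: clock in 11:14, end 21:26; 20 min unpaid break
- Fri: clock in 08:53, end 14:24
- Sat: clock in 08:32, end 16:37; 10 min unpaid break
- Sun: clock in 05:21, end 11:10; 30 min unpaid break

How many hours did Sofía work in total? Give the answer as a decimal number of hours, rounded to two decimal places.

52.93 hours

Mon: 09:50–20:29 = 10 h 39 min; less 20 min break → 10 h 19 min
Tue: 07:52–14:23 = 6 h 31 min; less 15 min break → 6 h 16 min
Wed: 10:15–18:29 = 8 h 14 min; less 30 min break → 7 h 44 min
Thu: 11:14–21:26 = 10 h 12 min; less 20 min break → 9 h 52 min
Fri: 08:53–14:24 = 5 h 31 min
Sat: 08:32–16:37 = 8 h 5 min; less 10 min break → 7 h 55 min
Sun: 05:21–11:10 = 5 h 49 min; less 30 min break → 5 h 19 min
Total: 10 h 19 min + 6 h 16 min + 7 h 44 min + 9 h 52 min + 5 h 31 min + 7 h 55 min + 5 h 19 min = 52 h 56 min.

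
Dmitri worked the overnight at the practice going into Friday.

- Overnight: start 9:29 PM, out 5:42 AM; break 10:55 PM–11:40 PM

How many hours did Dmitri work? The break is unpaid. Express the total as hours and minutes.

7 h 28 min

Overnight: 9:29 PM → midnight = 2 h 31 min; midnight → 5:42 AM = 5 h 42 min; span 8 h 13 min; less 45 min break → 7 h 28 min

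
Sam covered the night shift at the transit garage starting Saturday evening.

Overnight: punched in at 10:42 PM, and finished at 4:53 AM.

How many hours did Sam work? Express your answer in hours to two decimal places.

6.18 hours

Overnight: 10:42 PM → midnight = 1 h 18 min; midnight → 4:53 AM = 4 h 53 min; span 6 h 11 min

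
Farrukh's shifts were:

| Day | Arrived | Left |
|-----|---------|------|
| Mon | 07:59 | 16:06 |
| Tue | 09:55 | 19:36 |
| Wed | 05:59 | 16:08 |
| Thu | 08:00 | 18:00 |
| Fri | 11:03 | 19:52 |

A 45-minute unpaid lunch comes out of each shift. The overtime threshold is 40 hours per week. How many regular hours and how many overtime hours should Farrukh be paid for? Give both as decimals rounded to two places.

Mon: 07:59–16:06 = 8 h 7 min; less 45 min break → 7 h 22 min
Tue: 09:55–19:36 = 9 h 41 min; less 45 min break → 8 h 56 min
Wed: 05:59–16:08 = 10 h 9 min; less 45 min break → 9 h 24 min
Thu: 08:00–18:00 = 10 h 0 min; less 45 min break → 9 h 15 min
Fri: 11:03–19:52 = 8 h 49 min; less 45 min break → 8 h 4 min
Total worked: 43 h 1 min = 43.02 h.
Threshold 40 h → overtime 3 h 1 min, regular 40 h 0 min.

Regular 40.00 hours, overtime 3.02 hours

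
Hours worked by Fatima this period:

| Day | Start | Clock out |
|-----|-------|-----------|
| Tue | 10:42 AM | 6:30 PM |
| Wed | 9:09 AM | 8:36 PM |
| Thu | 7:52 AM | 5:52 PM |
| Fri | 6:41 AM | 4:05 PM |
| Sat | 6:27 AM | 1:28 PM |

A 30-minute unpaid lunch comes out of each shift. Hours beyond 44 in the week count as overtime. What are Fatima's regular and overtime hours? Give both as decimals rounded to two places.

Regular 43.17 hours, overtime 0.00 hours

Tue: 10:42 AM–6:30 PM = 7 h 48 min; less 30 min break → 7 h 18 min
Wed: 9:09 AM–8:36 PM = 11 h 27 min; less 30 min break → 10 h 57 min
Thu: 7:52 AM–5:52 PM = 10 h 0 min; less 30 min break → 9 h 30 min
Fri: 6:41 AM–4:05 PM = 9 h 24 min; less 30 min break → 8 h 54 min
Sat: 6:27 AM–1:28 PM = 7 h 1 min; less 30 min break → 6 h 31 min
Total worked: 43 h 10 min = 43.17 h.
Threshold 44 h → overtime 0 h 0 min, regular 43 h 10 min.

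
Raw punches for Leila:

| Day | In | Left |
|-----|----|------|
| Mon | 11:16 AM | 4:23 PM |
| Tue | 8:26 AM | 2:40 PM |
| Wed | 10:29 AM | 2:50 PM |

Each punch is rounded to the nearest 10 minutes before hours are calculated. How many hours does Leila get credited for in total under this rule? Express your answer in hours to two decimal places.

15.50 hours

Mon: in 11:16 AM→11:20 AM, out 4:23 PM→4:20 PM; 5 h 0 min
Tue: in 8:26 AM→8:30 AM, out 2:40 PM→2:40 PM; 6 h 10 min
Wed: in 10:29 AM→10:30 AM, out 2:50 PM→2:50 PM; 4 h 20 min
Total credited: 15 h 30 min.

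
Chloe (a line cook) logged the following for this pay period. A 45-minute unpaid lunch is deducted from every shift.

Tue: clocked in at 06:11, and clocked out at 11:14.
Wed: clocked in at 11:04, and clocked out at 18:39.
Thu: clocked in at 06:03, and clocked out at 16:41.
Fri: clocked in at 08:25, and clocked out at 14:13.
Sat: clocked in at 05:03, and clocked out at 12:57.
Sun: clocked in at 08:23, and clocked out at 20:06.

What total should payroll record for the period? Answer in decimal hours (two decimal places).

Tue: 06:11–11:14 = 5 h 3 min; less 45 min break → 4 h 18 min
Wed: 11:04–18:39 = 7 h 35 min; less 45 min break → 6 h 50 min
Thu: 06:03–16:41 = 10 h 38 min; less 45 min break → 9 h 53 min
Fri: 08:25–14:13 = 5 h 48 min; less 45 min break → 5 h 3 min
Sat: 05:03–12:57 = 7 h 54 min; less 45 min break → 7 h 9 min
Sun: 08:23–20:06 = 11 h 43 min; less 45 min break → 10 h 58 min
Total: 4 h 18 min + 6 h 50 min + 9 h 53 min + 5 h 3 min + 7 h 9 min + 10 h 58 min = 44 h 11 min.

44.18 hours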